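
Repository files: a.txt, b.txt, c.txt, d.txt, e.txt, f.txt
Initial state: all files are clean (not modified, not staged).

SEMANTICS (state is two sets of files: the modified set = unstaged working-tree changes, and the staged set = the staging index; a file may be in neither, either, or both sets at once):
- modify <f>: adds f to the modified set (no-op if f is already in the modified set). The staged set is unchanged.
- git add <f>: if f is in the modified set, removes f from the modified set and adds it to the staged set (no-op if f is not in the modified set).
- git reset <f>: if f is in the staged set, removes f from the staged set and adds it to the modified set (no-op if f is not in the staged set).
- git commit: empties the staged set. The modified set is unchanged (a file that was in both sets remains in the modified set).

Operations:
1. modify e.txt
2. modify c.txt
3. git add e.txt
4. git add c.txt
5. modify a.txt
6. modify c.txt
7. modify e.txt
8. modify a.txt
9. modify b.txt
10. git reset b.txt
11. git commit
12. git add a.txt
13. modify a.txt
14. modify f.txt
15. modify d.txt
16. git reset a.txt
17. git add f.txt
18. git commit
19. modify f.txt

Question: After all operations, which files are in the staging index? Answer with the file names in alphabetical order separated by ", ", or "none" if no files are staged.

After op 1 (modify e.txt): modified={e.txt} staged={none}
After op 2 (modify c.txt): modified={c.txt, e.txt} staged={none}
After op 3 (git add e.txt): modified={c.txt} staged={e.txt}
After op 4 (git add c.txt): modified={none} staged={c.txt, e.txt}
After op 5 (modify a.txt): modified={a.txt} staged={c.txt, e.txt}
After op 6 (modify c.txt): modified={a.txt, c.txt} staged={c.txt, e.txt}
After op 7 (modify e.txt): modified={a.txt, c.txt, e.txt} staged={c.txt, e.txt}
After op 8 (modify a.txt): modified={a.txt, c.txt, e.txt} staged={c.txt, e.txt}
After op 9 (modify b.txt): modified={a.txt, b.txt, c.txt, e.txt} staged={c.txt, e.txt}
After op 10 (git reset b.txt): modified={a.txt, b.txt, c.txt, e.txt} staged={c.txt, e.txt}
After op 11 (git commit): modified={a.txt, b.txt, c.txt, e.txt} staged={none}
After op 12 (git add a.txt): modified={b.txt, c.txt, e.txt} staged={a.txt}
After op 13 (modify a.txt): modified={a.txt, b.txt, c.txt, e.txt} staged={a.txt}
After op 14 (modify f.txt): modified={a.txt, b.txt, c.txt, e.txt, f.txt} staged={a.txt}
After op 15 (modify d.txt): modified={a.txt, b.txt, c.txt, d.txt, e.txt, f.txt} staged={a.txt}
After op 16 (git reset a.txt): modified={a.txt, b.txt, c.txt, d.txt, e.txt, f.txt} staged={none}
After op 17 (git add f.txt): modified={a.txt, b.txt, c.txt, d.txt, e.txt} staged={f.txt}
After op 18 (git commit): modified={a.txt, b.txt, c.txt, d.txt, e.txt} staged={none}
After op 19 (modify f.txt): modified={a.txt, b.txt, c.txt, d.txt, e.txt, f.txt} staged={none}

Answer: none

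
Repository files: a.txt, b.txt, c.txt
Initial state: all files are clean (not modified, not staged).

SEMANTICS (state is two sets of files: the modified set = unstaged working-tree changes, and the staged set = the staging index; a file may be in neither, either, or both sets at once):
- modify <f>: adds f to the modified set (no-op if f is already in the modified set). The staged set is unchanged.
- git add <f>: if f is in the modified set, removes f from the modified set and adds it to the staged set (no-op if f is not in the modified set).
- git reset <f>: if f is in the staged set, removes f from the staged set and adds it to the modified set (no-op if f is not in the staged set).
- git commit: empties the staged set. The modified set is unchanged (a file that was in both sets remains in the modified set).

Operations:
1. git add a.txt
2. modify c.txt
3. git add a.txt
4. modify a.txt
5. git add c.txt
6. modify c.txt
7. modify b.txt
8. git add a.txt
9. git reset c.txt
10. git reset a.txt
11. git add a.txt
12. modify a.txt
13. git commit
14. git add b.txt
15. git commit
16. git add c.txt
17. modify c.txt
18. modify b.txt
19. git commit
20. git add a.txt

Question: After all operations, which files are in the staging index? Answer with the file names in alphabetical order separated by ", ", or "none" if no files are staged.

Answer: a.txt

Derivation:
After op 1 (git add a.txt): modified={none} staged={none}
After op 2 (modify c.txt): modified={c.txt} staged={none}
After op 3 (git add a.txt): modified={c.txt} staged={none}
After op 4 (modify a.txt): modified={a.txt, c.txt} staged={none}
After op 5 (git add c.txt): modified={a.txt} staged={c.txt}
After op 6 (modify c.txt): modified={a.txt, c.txt} staged={c.txt}
After op 7 (modify b.txt): modified={a.txt, b.txt, c.txt} staged={c.txt}
After op 8 (git add a.txt): modified={b.txt, c.txt} staged={a.txt, c.txt}
After op 9 (git reset c.txt): modified={b.txt, c.txt} staged={a.txt}
After op 10 (git reset a.txt): modified={a.txt, b.txt, c.txt} staged={none}
After op 11 (git add a.txt): modified={b.txt, c.txt} staged={a.txt}
After op 12 (modify a.txt): modified={a.txt, b.txt, c.txt} staged={a.txt}
After op 13 (git commit): modified={a.txt, b.txt, c.txt} staged={none}
After op 14 (git add b.txt): modified={a.txt, c.txt} staged={b.txt}
After op 15 (git commit): modified={a.txt, c.txt} staged={none}
After op 16 (git add c.txt): modified={a.txt} staged={c.txt}
After op 17 (modify c.txt): modified={a.txt, c.txt} staged={c.txt}
After op 18 (modify b.txt): modified={a.txt, b.txt, c.txt} staged={c.txt}
After op 19 (git commit): modified={a.txt, b.txt, c.txt} staged={none}
After op 20 (git add a.txt): modified={b.txt, c.txt} staged={a.txt}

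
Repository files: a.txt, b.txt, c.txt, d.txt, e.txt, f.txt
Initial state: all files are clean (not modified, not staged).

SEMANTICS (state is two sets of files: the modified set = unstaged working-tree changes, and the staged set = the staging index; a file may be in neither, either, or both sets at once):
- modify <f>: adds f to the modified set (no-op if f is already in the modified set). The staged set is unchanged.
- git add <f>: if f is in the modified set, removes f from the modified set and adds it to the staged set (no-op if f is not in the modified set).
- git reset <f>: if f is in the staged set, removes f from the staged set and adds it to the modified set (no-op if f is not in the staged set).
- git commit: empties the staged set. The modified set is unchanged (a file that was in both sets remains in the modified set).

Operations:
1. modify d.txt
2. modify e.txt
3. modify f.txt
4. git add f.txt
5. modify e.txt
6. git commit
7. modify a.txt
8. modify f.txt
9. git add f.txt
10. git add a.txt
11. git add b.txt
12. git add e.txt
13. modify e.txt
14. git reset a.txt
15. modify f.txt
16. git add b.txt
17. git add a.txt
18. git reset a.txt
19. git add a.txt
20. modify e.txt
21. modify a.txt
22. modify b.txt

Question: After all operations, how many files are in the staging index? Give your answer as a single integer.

After op 1 (modify d.txt): modified={d.txt} staged={none}
After op 2 (modify e.txt): modified={d.txt, e.txt} staged={none}
After op 3 (modify f.txt): modified={d.txt, e.txt, f.txt} staged={none}
After op 4 (git add f.txt): modified={d.txt, e.txt} staged={f.txt}
After op 5 (modify e.txt): modified={d.txt, e.txt} staged={f.txt}
After op 6 (git commit): modified={d.txt, e.txt} staged={none}
After op 7 (modify a.txt): modified={a.txt, d.txt, e.txt} staged={none}
After op 8 (modify f.txt): modified={a.txt, d.txt, e.txt, f.txt} staged={none}
After op 9 (git add f.txt): modified={a.txt, d.txt, e.txt} staged={f.txt}
After op 10 (git add a.txt): modified={d.txt, e.txt} staged={a.txt, f.txt}
After op 11 (git add b.txt): modified={d.txt, e.txt} staged={a.txt, f.txt}
After op 12 (git add e.txt): modified={d.txt} staged={a.txt, e.txt, f.txt}
After op 13 (modify e.txt): modified={d.txt, e.txt} staged={a.txt, e.txt, f.txt}
After op 14 (git reset a.txt): modified={a.txt, d.txt, e.txt} staged={e.txt, f.txt}
After op 15 (modify f.txt): modified={a.txt, d.txt, e.txt, f.txt} staged={e.txt, f.txt}
After op 16 (git add b.txt): modified={a.txt, d.txt, e.txt, f.txt} staged={e.txt, f.txt}
After op 17 (git add a.txt): modified={d.txt, e.txt, f.txt} staged={a.txt, e.txt, f.txt}
After op 18 (git reset a.txt): modified={a.txt, d.txt, e.txt, f.txt} staged={e.txt, f.txt}
After op 19 (git add a.txt): modified={d.txt, e.txt, f.txt} staged={a.txt, e.txt, f.txt}
After op 20 (modify e.txt): modified={d.txt, e.txt, f.txt} staged={a.txt, e.txt, f.txt}
After op 21 (modify a.txt): modified={a.txt, d.txt, e.txt, f.txt} staged={a.txt, e.txt, f.txt}
After op 22 (modify b.txt): modified={a.txt, b.txt, d.txt, e.txt, f.txt} staged={a.txt, e.txt, f.txt}
Final staged set: {a.txt, e.txt, f.txt} -> count=3

Answer: 3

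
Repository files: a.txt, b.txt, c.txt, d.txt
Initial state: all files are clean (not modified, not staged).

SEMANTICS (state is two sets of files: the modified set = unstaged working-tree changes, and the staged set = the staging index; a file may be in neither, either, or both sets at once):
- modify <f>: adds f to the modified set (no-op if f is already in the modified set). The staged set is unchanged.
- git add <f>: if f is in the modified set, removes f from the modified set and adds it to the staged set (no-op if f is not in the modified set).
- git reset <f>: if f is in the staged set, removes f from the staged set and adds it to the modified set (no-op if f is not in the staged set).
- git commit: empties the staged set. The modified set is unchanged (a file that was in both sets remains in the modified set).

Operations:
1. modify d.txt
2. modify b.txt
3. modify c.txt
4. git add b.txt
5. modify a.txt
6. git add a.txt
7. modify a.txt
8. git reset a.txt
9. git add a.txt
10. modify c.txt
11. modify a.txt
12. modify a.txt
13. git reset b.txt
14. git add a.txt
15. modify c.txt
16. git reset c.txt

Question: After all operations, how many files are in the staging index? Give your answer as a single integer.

Answer: 1

Derivation:
After op 1 (modify d.txt): modified={d.txt} staged={none}
After op 2 (modify b.txt): modified={b.txt, d.txt} staged={none}
After op 3 (modify c.txt): modified={b.txt, c.txt, d.txt} staged={none}
After op 4 (git add b.txt): modified={c.txt, d.txt} staged={b.txt}
After op 5 (modify a.txt): modified={a.txt, c.txt, d.txt} staged={b.txt}
After op 6 (git add a.txt): modified={c.txt, d.txt} staged={a.txt, b.txt}
After op 7 (modify a.txt): modified={a.txt, c.txt, d.txt} staged={a.txt, b.txt}
After op 8 (git reset a.txt): modified={a.txt, c.txt, d.txt} staged={b.txt}
After op 9 (git add a.txt): modified={c.txt, d.txt} staged={a.txt, b.txt}
After op 10 (modify c.txt): modified={c.txt, d.txt} staged={a.txt, b.txt}
After op 11 (modify a.txt): modified={a.txt, c.txt, d.txt} staged={a.txt, b.txt}
After op 12 (modify a.txt): modified={a.txt, c.txt, d.txt} staged={a.txt, b.txt}
After op 13 (git reset b.txt): modified={a.txt, b.txt, c.txt, d.txt} staged={a.txt}
After op 14 (git add a.txt): modified={b.txt, c.txt, d.txt} staged={a.txt}
After op 15 (modify c.txt): modified={b.txt, c.txt, d.txt} staged={a.txt}
After op 16 (git reset c.txt): modified={b.txt, c.txt, d.txt} staged={a.txt}
Final staged set: {a.txt} -> count=1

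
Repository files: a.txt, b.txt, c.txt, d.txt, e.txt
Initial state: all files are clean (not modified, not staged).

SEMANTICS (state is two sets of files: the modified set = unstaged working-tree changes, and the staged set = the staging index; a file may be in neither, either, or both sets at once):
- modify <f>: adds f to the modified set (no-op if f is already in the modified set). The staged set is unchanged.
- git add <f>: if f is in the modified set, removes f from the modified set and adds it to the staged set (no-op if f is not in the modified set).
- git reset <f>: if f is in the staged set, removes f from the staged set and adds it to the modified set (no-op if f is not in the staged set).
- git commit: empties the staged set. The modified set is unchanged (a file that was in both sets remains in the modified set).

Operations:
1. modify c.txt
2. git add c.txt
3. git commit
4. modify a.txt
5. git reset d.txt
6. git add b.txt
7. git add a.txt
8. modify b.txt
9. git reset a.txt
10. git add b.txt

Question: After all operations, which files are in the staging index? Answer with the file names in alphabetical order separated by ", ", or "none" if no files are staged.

Answer: b.txt

Derivation:
After op 1 (modify c.txt): modified={c.txt} staged={none}
After op 2 (git add c.txt): modified={none} staged={c.txt}
After op 3 (git commit): modified={none} staged={none}
After op 4 (modify a.txt): modified={a.txt} staged={none}
After op 5 (git reset d.txt): modified={a.txt} staged={none}
After op 6 (git add b.txt): modified={a.txt} staged={none}
After op 7 (git add a.txt): modified={none} staged={a.txt}
After op 8 (modify b.txt): modified={b.txt} staged={a.txt}
After op 9 (git reset a.txt): modified={a.txt, b.txt} staged={none}
After op 10 (git add b.txt): modified={a.txt} staged={b.txt}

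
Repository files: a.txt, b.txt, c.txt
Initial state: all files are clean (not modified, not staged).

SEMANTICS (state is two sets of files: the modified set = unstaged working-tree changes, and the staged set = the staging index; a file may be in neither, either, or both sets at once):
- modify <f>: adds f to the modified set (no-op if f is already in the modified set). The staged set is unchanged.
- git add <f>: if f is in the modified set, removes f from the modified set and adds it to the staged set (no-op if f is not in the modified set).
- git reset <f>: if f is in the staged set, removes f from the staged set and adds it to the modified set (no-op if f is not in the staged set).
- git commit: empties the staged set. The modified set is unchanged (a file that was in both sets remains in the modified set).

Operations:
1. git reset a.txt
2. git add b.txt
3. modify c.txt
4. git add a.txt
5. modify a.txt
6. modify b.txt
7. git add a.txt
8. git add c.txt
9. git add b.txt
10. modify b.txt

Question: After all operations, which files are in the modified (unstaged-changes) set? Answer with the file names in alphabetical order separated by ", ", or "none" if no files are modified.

Answer: b.txt

Derivation:
After op 1 (git reset a.txt): modified={none} staged={none}
After op 2 (git add b.txt): modified={none} staged={none}
After op 3 (modify c.txt): modified={c.txt} staged={none}
After op 4 (git add a.txt): modified={c.txt} staged={none}
After op 5 (modify a.txt): modified={a.txt, c.txt} staged={none}
After op 6 (modify b.txt): modified={a.txt, b.txt, c.txt} staged={none}
After op 7 (git add a.txt): modified={b.txt, c.txt} staged={a.txt}
After op 8 (git add c.txt): modified={b.txt} staged={a.txt, c.txt}
After op 9 (git add b.txt): modified={none} staged={a.txt, b.txt, c.txt}
After op 10 (modify b.txt): modified={b.txt} staged={a.txt, b.txt, c.txt}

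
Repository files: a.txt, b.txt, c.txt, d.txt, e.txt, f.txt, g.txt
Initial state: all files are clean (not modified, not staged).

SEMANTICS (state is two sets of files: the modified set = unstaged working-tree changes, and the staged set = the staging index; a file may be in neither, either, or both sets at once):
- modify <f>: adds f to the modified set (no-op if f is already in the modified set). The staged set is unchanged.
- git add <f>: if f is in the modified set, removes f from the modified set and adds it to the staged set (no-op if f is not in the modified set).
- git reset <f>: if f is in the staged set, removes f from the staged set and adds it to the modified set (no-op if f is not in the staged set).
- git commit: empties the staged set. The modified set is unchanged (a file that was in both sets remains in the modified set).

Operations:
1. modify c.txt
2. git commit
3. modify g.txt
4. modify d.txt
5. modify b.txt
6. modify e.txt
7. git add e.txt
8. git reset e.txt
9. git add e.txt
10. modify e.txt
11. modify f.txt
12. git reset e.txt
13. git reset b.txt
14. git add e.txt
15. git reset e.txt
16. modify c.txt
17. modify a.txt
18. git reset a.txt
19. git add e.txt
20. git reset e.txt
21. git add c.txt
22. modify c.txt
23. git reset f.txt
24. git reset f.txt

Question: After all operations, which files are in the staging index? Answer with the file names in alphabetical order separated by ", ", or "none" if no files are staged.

After op 1 (modify c.txt): modified={c.txt} staged={none}
After op 2 (git commit): modified={c.txt} staged={none}
After op 3 (modify g.txt): modified={c.txt, g.txt} staged={none}
After op 4 (modify d.txt): modified={c.txt, d.txt, g.txt} staged={none}
After op 5 (modify b.txt): modified={b.txt, c.txt, d.txt, g.txt} staged={none}
After op 6 (modify e.txt): modified={b.txt, c.txt, d.txt, e.txt, g.txt} staged={none}
After op 7 (git add e.txt): modified={b.txt, c.txt, d.txt, g.txt} staged={e.txt}
After op 8 (git reset e.txt): modified={b.txt, c.txt, d.txt, e.txt, g.txt} staged={none}
After op 9 (git add e.txt): modified={b.txt, c.txt, d.txt, g.txt} staged={e.txt}
After op 10 (modify e.txt): modified={b.txt, c.txt, d.txt, e.txt, g.txt} staged={e.txt}
After op 11 (modify f.txt): modified={b.txt, c.txt, d.txt, e.txt, f.txt, g.txt} staged={e.txt}
After op 12 (git reset e.txt): modified={b.txt, c.txt, d.txt, e.txt, f.txt, g.txt} staged={none}
After op 13 (git reset b.txt): modified={b.txt, c.txt, d.txt, e.txt, f.txt, g.txt} staged={none}
After op 14 (git add e.txt): modified={b.txt, c.txt, d.txt, f.txt, g.txt} staged={e.txt}
After op 15 (git reset e.txt): modified={b.txt, c.txt, d.txt, e.txt, f.txt, g.txt} staged={none}
After op 16 (modify c.txt): modified={b.txt, c.txt, d.txt, e.txt, f.txt, g.txt} staged={none}
After op 17 (modify a.txt): modified={a.txt, b.txt, c.txt, d.txt, e.txt, f.txt, g.txt} staged={none}
After op 18 (git reset a.txt): modified={a.txt, b.txt, c.txt, d.txt, e.txt, f.txt, g.txt} staged={none}
After op 19 (git add e.txt): modified={a.txt, b.txt, c.txt, d.txt, f.txt, g.txt} staged={e.txt}
After op 20 (git reset e.txt): modified={a.txt, b.txt, c.txt, d.txt, e.txt, f.txt, g.txt} staged={none}
After op 21 (git add c.txt): modified={a.txt, b.txt, d.txt, e.txt, f.txt, g.txt} staged={c.txt}
After op 22 (modify c.txt): modified={a.txt, b.txt, c.txt, d.txt, e.txt, f.txt, g.txt} staged={c.txt}
After op 23 (git reset f.txt): modified={a.txt, b.txt, c.txt, d.txt, e.txt, f.txt, g.txt} staged={c.txt}
After op 24 (git reset f.txt): modified={a.txt, b.txt, c.txt, d.txt, e.txt, f.txt, g.txt} staged={c.txt}

Answer: c.txt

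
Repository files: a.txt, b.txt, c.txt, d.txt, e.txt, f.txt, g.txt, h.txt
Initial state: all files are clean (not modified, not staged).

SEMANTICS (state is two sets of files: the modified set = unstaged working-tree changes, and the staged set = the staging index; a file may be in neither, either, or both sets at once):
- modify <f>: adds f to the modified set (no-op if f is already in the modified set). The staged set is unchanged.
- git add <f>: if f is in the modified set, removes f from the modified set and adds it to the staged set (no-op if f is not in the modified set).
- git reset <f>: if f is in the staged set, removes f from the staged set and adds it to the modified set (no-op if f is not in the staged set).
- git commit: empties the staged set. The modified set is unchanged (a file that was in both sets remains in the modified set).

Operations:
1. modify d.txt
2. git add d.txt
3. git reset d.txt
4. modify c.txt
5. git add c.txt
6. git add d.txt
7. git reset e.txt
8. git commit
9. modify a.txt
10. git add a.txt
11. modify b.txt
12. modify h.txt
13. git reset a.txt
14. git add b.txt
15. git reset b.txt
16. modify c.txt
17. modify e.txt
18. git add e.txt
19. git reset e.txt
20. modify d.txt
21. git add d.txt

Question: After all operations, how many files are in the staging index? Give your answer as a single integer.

Answer: 1

Derivation:
After op 1 (modify d.txt): modified={d.txt} staged={none}
After op 2 (git add d.txt): modified={none} staged={d.txt}
After op 3 (git reset d.txt): modified={d.txt} staged={none}
After op 4 (modify c.txt): modified={c.txt, d.txt} staged={none}
After op 5 (git add c.txt): modified={d.txt} staged={c.txt}
After op 6 (git add d.txt): modified={none} staged={c.txt, d.txt}
After op 7 (git reset e.txt): modified={none} staged={c.txt, d.txt}
After op 8 (git commit): modified={none} staged={none}
After op 9 (modify a.txt): modified={a.txt} staged={none}
After op 10 (git add a.txt): modified={none} staged={a.txt}
After op 11 (modify b.txt): modified={b.txt} staged={a.txt}
After op 12 (modify h.txt): modified={b.txt, h.txt} staged={a.txt}
After op 13 (git reset a.txt): modified={a.txt, b.txt, h.txt} staged={none}
After op 14 (git add b.txt): modified={a.txt, h.txt} staged={b.txt}
After op 15 (git reset b.txt): modified={a.txt, b.txt, h.txt} staged={none}
After op 16 (modify c.txt): modified={a.txt, b.txt, c.txt, h.txt} staged={none}
After op 17 (modify e.txt): modified={a.txt, b.txt, c.txt, e.txt, h.txt} staged={none}
After op 18 (git add e.txt): modified={a.txt, b.txt, c.txt, h.txt} staged={e.txt}
After op 19 (git reset e.txt): modified={a.txt, b.txt, c.txt, e.txt, h.txt} staged={none}
After op 20 (modify d.txt): modified={a.txt, b.txt, c.txt, d.txt, e.txt, h.txt} staged={none}
After op 21 (git add d.txt): modified={a.txt, b.txt, c.txt, e.txt, h.txt} staged={d.txt}
Final staged set: {d.txt} -> count=1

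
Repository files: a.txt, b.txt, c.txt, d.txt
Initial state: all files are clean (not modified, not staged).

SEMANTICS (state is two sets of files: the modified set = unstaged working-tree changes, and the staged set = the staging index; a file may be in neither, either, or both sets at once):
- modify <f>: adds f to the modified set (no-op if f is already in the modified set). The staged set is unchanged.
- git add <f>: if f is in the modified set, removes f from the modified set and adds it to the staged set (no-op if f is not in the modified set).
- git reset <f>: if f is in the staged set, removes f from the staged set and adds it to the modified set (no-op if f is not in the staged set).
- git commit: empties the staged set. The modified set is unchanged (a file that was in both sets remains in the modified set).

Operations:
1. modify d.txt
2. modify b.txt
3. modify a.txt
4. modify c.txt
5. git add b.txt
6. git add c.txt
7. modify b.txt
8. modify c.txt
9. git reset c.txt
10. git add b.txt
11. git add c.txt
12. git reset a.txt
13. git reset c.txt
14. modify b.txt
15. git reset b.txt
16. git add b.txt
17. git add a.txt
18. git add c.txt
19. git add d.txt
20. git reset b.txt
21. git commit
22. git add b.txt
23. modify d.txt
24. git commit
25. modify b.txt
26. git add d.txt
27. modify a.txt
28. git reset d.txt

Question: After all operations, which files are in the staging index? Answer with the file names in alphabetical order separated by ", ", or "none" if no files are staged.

Answer: none

Derivation:
After op 1 (modify d.txt): modified={d.txt} staged={none}
After op 2 (modify b.txt): modified={b.txt, d.txt} staged={none}
After op 3 (modify a.txt): modified={a.txt, b.txt, d.txt} staged={none}
After op 4 (modify c.txt): modified={a.txt, b.txt, c.txt, d.txt} staged={none}
After op 5 (git add b.txt): modified={a.txt, c.txt, d.txt} staged={b.txt}
After op 6 (git add c.txt): modified={a.txt, d.txt} staged={b.txt, c.txt}
After op 7 (modify b.txt): modified={a.txt, b.txt, d.txt} staged={b.txt, c.txt}
After op 8 (modify c.txt): modified={a.txt, b.txt, c.txt, d.txt} staged={b.txt, c.txt}
After op 9 (git reset c.txt): modified={a.txt, b.txt, c.txt, d.txt} staged={b.txt}
After op 10 (git add b.txt): modified={a.txt, c.txt, d.txt} staged={b.txt}
After op 11 (git add c.txt): modified={a.txt, d.txt} staged={b.txt, c.txt}
After op 12 (git reset a.txt): modified={a.txt, d.txt} staged={b.txt, c.txt}
After op 13 (git reset c.txt): modified={a.txt, c.txt, d.txt} staged={b.txt}
After op 14 (modify b.txt): modified={a.txt, b.txt, c.txt, d.txt} staged={b.txt}
After op 15 (git reset b.txt): modified={a.txt, b.txt, c.txt, d.txt} staged={none}
After op 16 (git add b.txt): modified={a.txt, c.txt, d.txt} staged={b.txt}
After op 17 (git add a.txt): modified={c.txt, d.txt} staged={a.txt, b.txt}
After op 18 (git add c.txt): modified={d.txt} staged={a.txt, b.txt, c.txt}
After op 19 (git add d.txt): modified={none} staged={a.txt, b.txt, c.txt, d.txt}
After op 20 (git reset b.txt): modified={b.txt} staged={a.txt, c.txt, d.txt}
After op 21 (git commit): modified={b.txt} staged={none}
After op 22 (git add b.txt): modified={none} staged={b.txt}
After op 23 (modify d.txt): modified={d.txt} staged={b.txt}
After op 24 (git commit): modified={d.txt} staged={none}
After op 25 (modify b.txt): modified={b.txt, d.txt} staged={none}
After op 26 (git add d.txt): modified={b.txt} staged={d.txt}
After op 27 (modify a.txt): modified={a.txt, b.txt} staged={d.txt}
After op 28 (git reset d.txt): modified={a.txt, b.txt, d.txt} staged={none}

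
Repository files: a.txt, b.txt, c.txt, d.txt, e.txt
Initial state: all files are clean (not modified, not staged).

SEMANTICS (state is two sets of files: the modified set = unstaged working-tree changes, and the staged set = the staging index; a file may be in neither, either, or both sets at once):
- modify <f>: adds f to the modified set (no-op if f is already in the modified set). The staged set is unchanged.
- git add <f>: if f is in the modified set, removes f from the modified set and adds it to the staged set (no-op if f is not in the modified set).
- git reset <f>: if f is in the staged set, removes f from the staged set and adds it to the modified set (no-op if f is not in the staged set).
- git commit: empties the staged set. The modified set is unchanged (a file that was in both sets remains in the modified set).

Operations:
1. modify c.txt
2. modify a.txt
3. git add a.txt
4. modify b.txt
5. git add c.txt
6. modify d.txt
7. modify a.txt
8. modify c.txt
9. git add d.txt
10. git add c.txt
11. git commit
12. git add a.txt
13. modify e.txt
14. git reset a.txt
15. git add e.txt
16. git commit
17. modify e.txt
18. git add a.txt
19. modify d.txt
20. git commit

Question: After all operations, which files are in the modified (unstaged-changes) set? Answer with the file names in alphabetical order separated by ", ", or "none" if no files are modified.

After op 1 (modify c.txt): modified={c.txt} staged={none}
After op 2 (modify a.txt): modified={a.txt, c.txt} staged={none}
After op 3 (git add a.txt): modified={c.txt} staged={a.txt}
After op 4 (modify b.txt): modified={b.txt, c.txt} staged={a.txt}
After op 5 (git add c.txt): modified={b.txt} staged={a.txt, c.txt}
After op 6 (modify d.txt): modified={b.txt, d.txt} staged={a.txt, c.txt}
After op 7 (modify a.txt): modified={a.txt, b.txt, d.txt} staged={a.txt, c.txt}
After op 8 (modify c.txt): modified={a.txt, b.txt, c.txt, d.txt} staged={a.txt, c.txt}
After op 9 (git add d.txt): modified={a.txt, b.txt, c.txt} staged={a.txt, c.txt, d.txt}
After op 10 (git add c.txt): modified={a.txt, b.txt} staged={a.txt, c.txt, d.txt}
After op 11 (git commit): modified={a.txt, b.txt} staged={none}
After op 12 (git add a.txt): modified={b.txt} staged={a.txt}
After op 13 (modify e.txt): modified={b.txt, e.txt} staged={a.txt}
After op 14 (git reset a.txt): modified={a.txt, b.txt, e.txt} staged={none}
After op 15 (git add e.txt): modified={a.txt, b.txt} staged={e.txt}
After op 16 (git commit): modified={a.txt, b.txt} staged={none}
After op 17 (modify e.txt): modified={a.txt, b.txt, e.txt} staged={none}
After op 18 (git add a.txt): modified={b.txt, e.txt} staged={a.txt}
After op 19 (modify d.txt): modified={b.txt, d.txt, e.txt} staged={a.txt}
After op 20 (git commit): modified={b.txt, d.txt, e.txt} staged={none}

Answer: b.txt, d.txt, e.txt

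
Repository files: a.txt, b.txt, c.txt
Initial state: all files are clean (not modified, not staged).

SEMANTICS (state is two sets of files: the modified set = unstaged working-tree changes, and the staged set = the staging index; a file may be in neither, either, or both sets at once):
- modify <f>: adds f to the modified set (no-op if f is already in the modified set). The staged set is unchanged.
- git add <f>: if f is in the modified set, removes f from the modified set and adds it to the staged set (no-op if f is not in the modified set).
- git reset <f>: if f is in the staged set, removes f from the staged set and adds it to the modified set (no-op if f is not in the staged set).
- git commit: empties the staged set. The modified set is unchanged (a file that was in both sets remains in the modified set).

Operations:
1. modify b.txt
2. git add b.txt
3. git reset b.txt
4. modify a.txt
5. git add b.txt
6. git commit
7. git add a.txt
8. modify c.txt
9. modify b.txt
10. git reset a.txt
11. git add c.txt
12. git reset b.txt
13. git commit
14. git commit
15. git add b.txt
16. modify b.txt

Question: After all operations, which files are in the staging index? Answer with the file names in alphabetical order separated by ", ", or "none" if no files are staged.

After op 1 (modify b.txt): modified={b.txt} staged={none}
After op 2 (git add b.txt): modified={none} staged={b.txt}
After op 3 (git reset b.txt): modified={b.txt} staged={none}
After op 4 (modify a.txt): modified={a.txt, b.txt} staged={none}
After op 5 (git add b.txt): modified={a.txt} staged={b.txt}
After op 6 (git commit): modified={a.txt} staged={none}
After op 7 (git add a.txt): modified={none} staged={a.txt}
After op 8 (modify c.txt): modified={c.txt} staged={a.txt}
After op 9 (modify b.txt): modified={b.txt, c.txt} staged={a.txt}
After op 10 (git reset a.txt): modified={a.txt, b.txt, c.txt} staged={none}
After op 11 (git add c.txt): modified={a.txt, b.txt} staged={c.txt}
After op 12 (git reset b.txt): modified={a.txt, b.txt} staged={c.txt}
After op 13 (git commit): modified={a.txt, b.txt} staged={none}
After op 14 (git commit): modified={a.txt, b.txt} staged={none}
After op 15 (git add b.txt): modified={a.txt} staged={b.txt}
After op 16 (modify b.txt): modified={a.txt, b.txt} staged={b.txt}

Answer: b.txt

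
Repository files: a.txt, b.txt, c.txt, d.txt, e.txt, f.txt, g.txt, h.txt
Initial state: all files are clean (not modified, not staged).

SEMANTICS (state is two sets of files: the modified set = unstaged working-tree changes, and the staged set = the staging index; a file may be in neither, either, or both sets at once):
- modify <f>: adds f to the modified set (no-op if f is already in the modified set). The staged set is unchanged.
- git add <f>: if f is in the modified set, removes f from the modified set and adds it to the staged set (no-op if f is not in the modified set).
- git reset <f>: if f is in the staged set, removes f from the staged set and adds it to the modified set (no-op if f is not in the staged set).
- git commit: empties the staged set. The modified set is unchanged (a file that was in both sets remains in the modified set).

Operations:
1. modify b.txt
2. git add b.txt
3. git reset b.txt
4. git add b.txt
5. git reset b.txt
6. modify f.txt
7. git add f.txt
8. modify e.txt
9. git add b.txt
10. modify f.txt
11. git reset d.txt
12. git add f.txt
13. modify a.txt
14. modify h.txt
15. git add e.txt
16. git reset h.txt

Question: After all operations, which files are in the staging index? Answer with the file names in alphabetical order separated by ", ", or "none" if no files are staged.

Answer: b.txt, e.txt, f.txt

Derivation:
After op 1 (modify b.txt): modified={b.txt} staged={none}
After op 2 (git add b.txt): modified={none} staged={b.txt}
After op 3 (git reset b.txt): modified={b.txt} staged={none}
After op 4 (git add b.txt): modified={none} staged={b.txt}
After op 5 (git reset b.txt): modified={b.txt} staged={none}
After op 6 (modify f.txt): modified={b.txt, f.txt} staged={none}
After op 7 (git add f.txt): modified={b.txt} staged={f.txt}
After op 8 (modify e.txt): modified={b.txt, e.txt} staged={f.txt}
After op 9 (git add b.txt): modified={e.txt} staged={b.txt, f.txt}
After op 10 (modify f.txt): modified={e.txt, f.txt} staged={b.txt, f.txt}
After op 11 (git reset d.txt): modified={e.txt, f.txt} staged={b.txt, f.txt}
After op 12 (git add f.txt): modified={e.txt} staged={b.txt, f.txt}
After op 13 (modify a.txt): modified={a.txt, e.txt} staged={b.txt, f.txt}
After op 14 (modify h.txt): modified={a.txt, e.txt, h.txt} staged={b.txt, f.txt}
After op 15 (git add e.txt): modified={a.txt, h.txt} staged={b.txt, e.txt, f.txt}
After op 16 (git reset h.txt): modified={a.txt, h.txt} staged={b.txt, e.txt, f.txt}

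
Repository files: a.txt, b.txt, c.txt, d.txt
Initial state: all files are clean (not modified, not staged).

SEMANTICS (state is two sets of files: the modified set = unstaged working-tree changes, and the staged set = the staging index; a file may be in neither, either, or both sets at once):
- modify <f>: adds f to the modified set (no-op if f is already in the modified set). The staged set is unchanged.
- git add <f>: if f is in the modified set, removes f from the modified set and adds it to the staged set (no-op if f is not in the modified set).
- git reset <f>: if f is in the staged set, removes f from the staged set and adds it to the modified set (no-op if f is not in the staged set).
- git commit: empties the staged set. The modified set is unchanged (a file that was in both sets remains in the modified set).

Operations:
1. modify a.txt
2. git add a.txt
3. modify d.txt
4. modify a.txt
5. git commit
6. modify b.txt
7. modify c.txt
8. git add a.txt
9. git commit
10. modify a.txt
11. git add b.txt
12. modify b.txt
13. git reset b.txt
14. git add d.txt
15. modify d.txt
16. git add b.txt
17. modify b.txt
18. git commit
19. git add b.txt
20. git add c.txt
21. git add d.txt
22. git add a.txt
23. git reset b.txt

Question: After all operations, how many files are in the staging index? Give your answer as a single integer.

Answer: 3

Derivation:
After op 1 (modify a.txt): modified={a.txt} staged={none}
After op 2 (git add a.txt): modified={none} staged={a.txt}
After op 3 (modify d.txt): modified={d.txt} staged={a.txt}
After op 4 (modify a.txt): modified={a.txt, d.txt} staged={a.txt}
After op 5 (git commit): modified={a.txt, d.txt} staged={none}
After op 6 (modify b.txt): modified={a.txt, b.txt, d.txt} staged={none}
After op 7 (modify c.txt): modified={a.txt, b.txt, c.txt, d.txt} staged={none}
After op 8 (git add a.txt): modified={b.txt, c.txt, d.txt} staged={a.txt}
After op 9 (git commit): modified={b.txt, c.txt, d.txt} staged={none}
After op 10 (modify a.txt): modified={a.txt, b.txt, c.txt, d.txt} staged={none}
After op 11 (git add b.txt): modified={a.txt, c.txt, d.txt} staged={b.txt}
After op 12 (modify b.txt): modified={a.txt, b.txt, c.txt, d.txt} staged={b.txt}
After op 13 (git reset b.txt): modified={a.txt, b.txt, c.txt, d.txt} staged={none}
After op 14 (git add d.txt): modified={a.txt, b.txt, c.txt} staged={d.txt}
After op 15 (modify d.txt): modified={a.txt, b.txt, c.txt, d.txt} staged={d.txt}
After op 16 (git add b.txt): modified={a.txt, c.txt, d.txt} staged={b.txt, d.txt}
After op 17 (modify b.txt): modified={a.txt, b.txt, c.txt, d.txt} staged={b.txt, d.txt}
After op 18 (git commit): modified={a.txt, b.txt, c.txt, d.txt} staged={none}
After op 19 (git add b.txt): modified={a.txt, c.txt, d.txt} staged={b.txt}
After op 20 (git add c.txt): modified={a.txt, d.txt} staged={b.txt, c.txt}
After op 21 (git add d.txt): modified={a.txt} staged={b.txt, c.txt, d.txt}
After op 22 (git add a.txt): modified={none} staged={a.txt, b.txt, c.txt, d.txt}
After op 23 (git reset b.txt): modified={b.txt} staged={a.txt, c.txt, d.txt}
Final staged set: {a.txt, c.txt, d.txt} -> count=3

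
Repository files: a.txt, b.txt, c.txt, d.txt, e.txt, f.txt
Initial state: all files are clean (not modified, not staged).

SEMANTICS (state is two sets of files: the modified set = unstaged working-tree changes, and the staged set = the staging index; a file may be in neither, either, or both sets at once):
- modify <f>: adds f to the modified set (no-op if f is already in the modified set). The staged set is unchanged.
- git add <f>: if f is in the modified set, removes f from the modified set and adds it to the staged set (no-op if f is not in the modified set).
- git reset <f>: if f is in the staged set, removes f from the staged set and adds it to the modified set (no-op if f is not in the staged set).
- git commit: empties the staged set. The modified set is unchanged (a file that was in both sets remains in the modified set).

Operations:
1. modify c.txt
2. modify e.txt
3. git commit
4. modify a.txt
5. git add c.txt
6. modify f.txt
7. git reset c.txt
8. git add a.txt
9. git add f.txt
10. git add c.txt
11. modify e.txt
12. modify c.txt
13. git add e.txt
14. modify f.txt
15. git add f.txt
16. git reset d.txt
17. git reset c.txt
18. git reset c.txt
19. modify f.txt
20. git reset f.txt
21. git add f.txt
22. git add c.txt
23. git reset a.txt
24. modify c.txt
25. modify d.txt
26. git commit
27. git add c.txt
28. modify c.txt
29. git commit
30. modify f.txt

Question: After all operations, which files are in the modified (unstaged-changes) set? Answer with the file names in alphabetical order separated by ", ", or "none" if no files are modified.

After op 1 (modify c.txt): modified={c.txt} staged={none}
After op 2 (modify e.txt): modified={c.txt, e.txt} staged={none}
After op 3 (git commit): modified={c.txt, e.txt} staged={none}
After op 4 (modify a.txt): modified={a.txt, c.txt, e.txt} staged={none}
After op 5 (git add c.txt): modified={a.txt, e.txt} staged={c.txt}
After op 6 (modify f.txt): modified={a.txt, e.txt, f.txt} staged={c.txt}
After op 7 (git reset c.txt): modified={a.txt, c.txt, e.txt, f.txt} staged={none}
After op 8 (git add a.txt): modified={c.txt, e.txt, f.txt} staged={a.txt}
After op 9 (git add f.txt): modified={c.txt, e.txt} staged={a.txt, f.txt}
After op 10 (git add c.txt): modified={e.txt} staged={a.txt, c.txt, f.txt}
After op 11 (modify e.txt): modified={e.txt} staged={a.txt, c.txt, f.txt}
After op 12 (modify c.txt): modified={c.txt, e.txt} staged={a.txt, c.txt, f.txt}
After op 13 (git add e.txt): modified={c.txt} staged={a.txt, c.txt, e.txt, f.txt}
After op 14 (modify f.txt): modified={c.txt, f.txt} staged={a.txt, c.txt, e.txt, f.txt}
After op 15 (git add f.txt): modified={c.txt} staged={a.txt, c.txt, e.txt, f.txt}
After op 16 (git reset d.txt): modified={c.txt} staged={a.txt, c.txt, e.txt, f.txt}
After op 17 (git reset c.txt): modified={c.txt} staged={a.txt, e.txt, f.txt}
After op 18 (git reset c.txt): modified={c.txt} staged={a.txt, e.txt, f.txt}
After op 19 (modify f.txt): modified={c.txt, f.txt} staged={a.txt, e.txt, f.txt}
After op 20 (git reset f.txt): modified={c.txt, f.txt} staged={a.txt, e.txt}
After op 21 (git add f.txt): modified={c.txt} staged={a.txt, e.txt, f.txt}
After op 22 (git add c.txt): modified={none} staged={a.txt, c.txt, e.txt, f.txt}
After op 23 (git reset a.txt): modified={a.txt} staged={c.txt, e.txt, f.txt}
After op 24 (modify c.txt): modified={a.txt, c.txt} staged={c.txt, e.txt, f.txt}
After op 25 (modify d.txt): modified={a.txt, c.txt, d.txt} staged={c.txt, e.txt, f.txt}
After op 26 (git commit): modified={a.txt, c.txt, d.txt} staged={none}
After op 27 (git add c.txt): modified={a.txt, d.txt} staged={c.txt}
After op 28 (modify c.txt): modified={a.txt, c.txt, d.txt} staged={c.txt}
After op 29 (git commit): modified={a.txt, c.txt, d.txt} staged={none}
After op 30 (modify f.txt): modified={a.txt, c.txt, d.txt, f.txt} staged={none}

Answer: a.txt, c.txt, d.txt, f.txt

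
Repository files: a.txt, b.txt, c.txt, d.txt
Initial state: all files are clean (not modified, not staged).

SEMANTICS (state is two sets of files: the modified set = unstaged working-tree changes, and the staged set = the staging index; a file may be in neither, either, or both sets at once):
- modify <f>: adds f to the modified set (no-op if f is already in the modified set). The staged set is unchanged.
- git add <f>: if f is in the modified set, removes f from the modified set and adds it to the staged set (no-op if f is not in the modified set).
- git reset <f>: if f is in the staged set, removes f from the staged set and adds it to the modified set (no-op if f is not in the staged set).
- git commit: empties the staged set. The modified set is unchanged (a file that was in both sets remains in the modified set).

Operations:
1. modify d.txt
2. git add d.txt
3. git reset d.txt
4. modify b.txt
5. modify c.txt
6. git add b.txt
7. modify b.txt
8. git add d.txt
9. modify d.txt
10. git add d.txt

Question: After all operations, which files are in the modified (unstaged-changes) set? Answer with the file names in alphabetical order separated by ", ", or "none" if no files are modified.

Answer: b.txt, c.txt

Derivation:
After op 1 (modify d.txt): modified={d.txt} staged={none}
After op 2 (git add d.txt): modified={none} staged={d.txt}
After op 3 (git reset d.txt): modified={d.txt} staged={none}
After op 4 (modify b.txt): modified={b.txt, d.txt} staged={none}
After op 5 (modify c.txt): modified={b.txt, c.txt, d.txt} staged={none}
After op 6 (git add b.txt): modified={c.txt, d.txt} staged={b.txt}
After op 7 (modify b.txt): modified={b.txt, c.txt, d.txt} staged={b.txt}
After op 8 (git add d.txt): modified={b.txt, c.txt} staged={b.txt, d.txt}
After op 9 (modify d.txt): modified={b.txt, c.txt, d.txt} staged={b.txt, d.txt}
After op 10 (git add d.txt): modified={b.txt, c.txt} staged={b.txt, d.txt}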